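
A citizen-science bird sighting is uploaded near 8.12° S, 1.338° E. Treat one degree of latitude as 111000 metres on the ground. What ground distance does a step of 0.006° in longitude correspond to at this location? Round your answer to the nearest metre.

At 8.12° a degree of longitude is 111000 × cos 8.12° ≈ 109887 m, so 0.006° corresponds to 659.323 m.

659 metres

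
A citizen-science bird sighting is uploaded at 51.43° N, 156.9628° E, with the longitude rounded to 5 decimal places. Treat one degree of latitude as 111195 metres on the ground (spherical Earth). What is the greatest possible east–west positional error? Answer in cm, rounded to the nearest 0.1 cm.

Rounding to 5 decimal places leaves the longitude within ±5e-06° of the true value.
At latitude 51.43° a degree of longitude spans 111195 m × cos 51.43° = 111195 × 0.6235 ≈ 69326.8 m.
So at most 5e-06° × 69326.8 ≈ 0.346634 m east–west.
That is 0.346634 m = 34.663 cm.

34.7 cm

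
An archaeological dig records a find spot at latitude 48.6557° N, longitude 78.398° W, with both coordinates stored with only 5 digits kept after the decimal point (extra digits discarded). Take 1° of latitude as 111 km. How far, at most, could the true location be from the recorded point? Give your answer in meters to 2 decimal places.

Truncating at 5 decimal places can drop up to a full unit in the last place, so each coordinate may be off by as much as 1e-05°.
N–S: 1e-05° × 111000 m/° = 1.11 m.
Longitude error → 1e-05 × 111000 × cos 48.6557° = 1e-05 × 111000 × 0.6606 ≈ 0.733246 m.
Worst case both components are at the extreme and orthogonal: √(1.11² + 0.733246²) ≈ 1.33032 m.

1.33 meters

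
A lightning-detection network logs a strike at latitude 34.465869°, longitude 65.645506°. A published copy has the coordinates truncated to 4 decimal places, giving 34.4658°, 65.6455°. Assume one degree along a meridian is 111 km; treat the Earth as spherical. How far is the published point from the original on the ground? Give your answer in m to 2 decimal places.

7.68 m

Δlat = 34.465869 − 34.4658 = +0.000069°; Δlon = 65.645506 − 65.6455 = +0.000006°.
North–south shift: 0.000069 × 111000 = 7.659 m.
East–west at this latitude: 0.000006° × 111000 × cos 34.4658° ≈ 0.000006 × 91515.5 = 0.549093 m.
Combined displacement = (7.659² + 0.549093²)^½ ≈ 7.67866 m.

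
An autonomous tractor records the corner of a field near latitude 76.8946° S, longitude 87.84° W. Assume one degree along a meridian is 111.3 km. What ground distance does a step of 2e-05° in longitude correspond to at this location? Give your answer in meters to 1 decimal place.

At 76.8946° a degree of longitude is 111300 × cos 76.8946° ≈ 25236.5 m, so 2e-05° corresponds to 0.50473 m.

0.5 meters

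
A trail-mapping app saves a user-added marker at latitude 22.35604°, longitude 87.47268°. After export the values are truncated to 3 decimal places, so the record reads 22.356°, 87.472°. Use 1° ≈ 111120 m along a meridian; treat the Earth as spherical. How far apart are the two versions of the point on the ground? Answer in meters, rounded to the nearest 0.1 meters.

The latitude changed by +0.00004° and the longitude by +0.00068°.
North–south shift: 0.00004 × 111120 = 4.4448 m.
East–west at this latitude: 0.00068° × 111120 × cos 22.356° ≈ 0.00068 × 102768 = 69.8823 m.
Hypotenuse of the two orthogonal shifts: √(4.4448² + 69.8823²) = 70.0235 m.

70.0 meters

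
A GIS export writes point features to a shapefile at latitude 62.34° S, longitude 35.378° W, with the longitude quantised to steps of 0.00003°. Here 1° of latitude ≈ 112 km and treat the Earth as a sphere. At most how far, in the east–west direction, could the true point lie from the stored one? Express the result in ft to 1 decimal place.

With a 0.00003° grid the true value lies within half a step, ±0.00003°/2 = ±1.5e-05°, of the stored one.
One degree of longitude at 62.34° is 112000 × cos 62.34° ≈ 112000 × 0.4642 = 51993.1 m.
Maximum E–W displacement: 1.5e-05 × 51993.1 = 0.779896 m.
In feet: 0.779896 m ÷ 0.3048 ≈ 2.5587 ft.

2.6 ft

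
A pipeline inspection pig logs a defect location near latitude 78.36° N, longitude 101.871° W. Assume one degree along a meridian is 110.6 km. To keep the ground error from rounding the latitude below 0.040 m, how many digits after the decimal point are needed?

7

One degree of latitude covers 110600 m.
Rounding to N decimal places gives at most 0.5 × 10⁻ᴺ degrees of error, i.e. 0.5 × 10⁻ᴺ × 110600 m.
Setting 55300 × 10⁻ᴺ ≤ 0.040 gives 10ᴺ ≥ 1.382e+06, i.e. N ≥ 6.14.
So 7 decimal places suffice (0.00553 m); 6 would allow up to 0.0553 m.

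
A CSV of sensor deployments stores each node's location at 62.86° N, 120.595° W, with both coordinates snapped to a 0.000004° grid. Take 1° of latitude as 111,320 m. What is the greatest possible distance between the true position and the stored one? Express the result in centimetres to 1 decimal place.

24.5 centimetres

With a 0.000004° grid the true value lies within half a step, ±0.000004°/2 = ±2e-06°, of the stored one.
N–S: 2e-06° × 111320 m/° = 0.22264 m.
Longitude error → 2e-06 × 111320 × cos 62.86° = 2e-06 × 111320 × 0.4562 ≈ 0.101561 m.
Worst case both components are at the extreme and orthogonal: √(0.22264² + 0.101561²) ≈ 0.24471 m.
That is 0.24471 m = 24.471 cm.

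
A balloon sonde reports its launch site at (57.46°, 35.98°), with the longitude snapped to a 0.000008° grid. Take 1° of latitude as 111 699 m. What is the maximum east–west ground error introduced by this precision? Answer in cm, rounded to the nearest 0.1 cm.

24.0 cm

With a 0.000008° grid the true value lies within half a step, ±0.000008°/2 = ±4e-06°, of the stored one.
Parallels shrink by cos φ, so at 57.46° a degree of longitude is 111699 × 0.5379 ≈ 60081.6 m.
Maximum E–W displacement: 4e-06 × 60081.6 = 0.240326 m.
That is 0.240326 m = 24.033 cm.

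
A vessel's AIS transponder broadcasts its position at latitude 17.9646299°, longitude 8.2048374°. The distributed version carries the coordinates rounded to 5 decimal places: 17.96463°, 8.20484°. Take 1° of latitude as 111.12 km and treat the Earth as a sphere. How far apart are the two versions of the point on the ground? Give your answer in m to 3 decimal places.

0.275 m

Δlat = 17.9646299 − 17.96463 = -0.0000001°; Δlon = 8.2048374 − 8.20484 = -0.0000026°.
North–south shift: -0.0000001 × 111120 = -0.011112 m.
E–W at 17.9646°: -0.0000026° × 111120 × cos 17.9646° = -0.0000026 × 111120 × 0.9512 ≈ -0.274827 m.
Combined displacement = (0.011112² + 0.274827²)^½ ≈ 0.275051 m.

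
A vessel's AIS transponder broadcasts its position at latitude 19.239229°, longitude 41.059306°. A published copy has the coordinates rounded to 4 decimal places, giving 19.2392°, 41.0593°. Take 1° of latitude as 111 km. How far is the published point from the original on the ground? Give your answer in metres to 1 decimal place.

3.3 metres

Δlat = 19.239229 − 19.2392 = +0.000029°; Δlon = 41.059306 − 41.0593 = +0.000006°.
North–south shift: 0.000029 × 111000 = 3.219 m.
East–west at this latitude: 0.000006° × 111000 × cos 19.2392° ≈ 0.000006 × 104801 = 0.628805 m.
Combined displacement = (3.219² + 0.628805²)^½ ≈ 3.27984 m.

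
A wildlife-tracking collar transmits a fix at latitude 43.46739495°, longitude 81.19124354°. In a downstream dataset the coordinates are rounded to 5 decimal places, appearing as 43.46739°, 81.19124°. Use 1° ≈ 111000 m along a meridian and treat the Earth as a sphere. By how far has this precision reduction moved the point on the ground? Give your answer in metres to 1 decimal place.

Δlat = 43.46739495 − 43.46739 = +0.00000495°; Δlon = 81.19124354 − 81.19124 = +0.00000354°.
North–south shift: 0.00000495 × 111000 = 0.54945 m.
East–west at this latitude: 0.00000354° × 111000 × cos 43.4674° ≈ 0.00000354 × 80560 = 0.285183 m.
Hypotenuse of the two orthogonal shifts: √(0.54945² + 0.285183²) = 0.619051 m.

0.6 metres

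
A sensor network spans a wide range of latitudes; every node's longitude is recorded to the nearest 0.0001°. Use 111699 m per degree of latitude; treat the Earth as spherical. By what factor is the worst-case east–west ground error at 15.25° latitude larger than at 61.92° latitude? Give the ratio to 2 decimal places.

Rounding to 4 decimal places leaves the longitude within ±5e-05° of the true value.
Error at 15.25° = 5e-05° × 111699 × cos 15.25° ≈ 5.585 × 0.9648 = 5.3883 m.
At 61.92°: 5e-05° × 111699 × cos 61.92° = 5e-05 × 111699 × 0.4707 ≈ 2.6289 m.
The ratio reduces to cos 15.25° / cos 61.92° = 0.9648/0.4707 ≈ 2.0497.

2.05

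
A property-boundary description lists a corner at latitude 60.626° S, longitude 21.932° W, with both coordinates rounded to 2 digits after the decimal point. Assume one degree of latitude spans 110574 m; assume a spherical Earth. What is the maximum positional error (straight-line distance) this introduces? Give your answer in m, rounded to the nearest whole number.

Rounding to 2 decimal places leaves each coordinate within ±0.005° of the true value.
N–S: 0.005° × 110574 m/° = 552.87 m.
E–W at 60.626°: 0.005° × 110574 × cos 60.626° = 0.005 × 110574 × 0.4905 ≈ 271.187 m.
Combining orthogonally: (552.87² + 271.187²)^½ ≈ 615.799 m.

616 m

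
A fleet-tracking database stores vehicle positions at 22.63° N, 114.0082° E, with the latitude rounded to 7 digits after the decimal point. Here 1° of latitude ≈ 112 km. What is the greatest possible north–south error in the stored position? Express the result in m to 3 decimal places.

Rounding to 7 decimal places leaves the latitude within ±5e-08° of the true value.
North–south distance: 5e-08° × 112000 m/° = 0.0056 m.

0.006 m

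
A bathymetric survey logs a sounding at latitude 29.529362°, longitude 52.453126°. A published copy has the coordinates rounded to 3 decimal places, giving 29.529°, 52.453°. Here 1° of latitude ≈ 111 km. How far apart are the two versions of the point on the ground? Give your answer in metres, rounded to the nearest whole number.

The latitude changed by +0.000362° and the longitude by +0.000126°.
North–south shift: 0.000362 × 111000 = 40.182 m.
E–W at 29.529°: 0.000126° × 111000 × cos 29.529° = 0.000126 × 111000 × 0.8701 ≈ 12.1693 m.
Combined displacement = (40.182² + 12.1693²)^½ ≈ 41.9843 m.

42 metres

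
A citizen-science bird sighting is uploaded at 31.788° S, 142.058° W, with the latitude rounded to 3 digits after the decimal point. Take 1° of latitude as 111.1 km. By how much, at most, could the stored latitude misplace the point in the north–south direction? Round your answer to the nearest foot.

Rounding to 3 decimal places leaves the latitude within ±0.0005° of the true value.
So the N–S error is at most 0.0005 × 111100 = 55.55 m.
Converting: 55.55 m × 3.2808 ft/m ≈ 182.25 ft.

182 feet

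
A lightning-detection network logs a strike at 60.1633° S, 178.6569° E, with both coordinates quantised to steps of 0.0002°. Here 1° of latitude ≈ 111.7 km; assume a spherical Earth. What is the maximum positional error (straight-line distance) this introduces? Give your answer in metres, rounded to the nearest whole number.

12 metres

With a 0.0002° grid the true value lies within half a step, ±0.0002°/2 = ±0.0001°, of the stored one.
Latitude error → 0.0001 × 111700 = 11.17 m along the meridian.
Longitude error → 0.0001 × 111700 × cos 60.1633° = 0.0001 × 111700 × 0.4975 ≈ 5.55741 m.
Worst case both components are at the extreme and orthogonal: √(11.17² + 5.55741²) ≈ 12.4761 m.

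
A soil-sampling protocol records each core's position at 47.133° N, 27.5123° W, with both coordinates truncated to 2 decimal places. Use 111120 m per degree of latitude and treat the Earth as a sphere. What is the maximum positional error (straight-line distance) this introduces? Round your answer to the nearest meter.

1344 meters

Truncating at 2 decimal places can drop up to a full unit in the last place, so each coordinate may be off by as much as 0.01°.
N–S: 0.01° × 111120 m/° = 1111.2 m.
East–west component at 47.133°: 0.01° × 111120 × cos 47.133° ≈ 0.01 × 75594.8 ≈ 755.948 m.
Worst case both components are at the extreme and orthogonal: √(1111.2² + 755.948²) ≈ 1343.96 m.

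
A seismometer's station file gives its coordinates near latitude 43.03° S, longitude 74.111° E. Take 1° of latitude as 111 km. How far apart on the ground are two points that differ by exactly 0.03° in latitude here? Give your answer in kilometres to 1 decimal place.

3.3 kilometres

Along a meridian 0.03° is 0.03 × 111000 = 3330 m.
That is 3330 m = 3.33 km.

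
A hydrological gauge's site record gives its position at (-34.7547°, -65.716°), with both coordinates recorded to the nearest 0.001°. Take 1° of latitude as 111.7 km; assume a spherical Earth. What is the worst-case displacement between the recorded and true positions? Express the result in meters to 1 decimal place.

72.3 meters

Rounding to 3 decimal places leaves each coordinate within ±0.0005° of the true value.
Latitude error → 0.0005 × 111700 = 55.85 m along the meridian.
Longitude error → 0.0005 × 111700 × cos 34.7547° = 0.0005 × 111700 × 0.8216 ≈ 45.8864 m.
The two errors are perpendicular, so the maximum displacement is √(55.85² + 45.8864²) ≈ 72.2826 m.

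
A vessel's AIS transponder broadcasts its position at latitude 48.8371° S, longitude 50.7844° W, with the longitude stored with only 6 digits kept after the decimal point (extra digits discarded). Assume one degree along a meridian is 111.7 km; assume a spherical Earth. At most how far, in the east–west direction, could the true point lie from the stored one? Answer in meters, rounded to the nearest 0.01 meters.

Truncating at 6 decimal places can drop up to a full unit in the last place, so the longitude may be off by as much as 1e-06°.
Parallels shrink by cos φ, so at 48.8371° a degree of longitude is 111700 × 0.6582 ≈ 73521.2 m.
Maximum E–W displacement: 1e-06 × 73521.2 = 0.0735212 m.

0.07 meters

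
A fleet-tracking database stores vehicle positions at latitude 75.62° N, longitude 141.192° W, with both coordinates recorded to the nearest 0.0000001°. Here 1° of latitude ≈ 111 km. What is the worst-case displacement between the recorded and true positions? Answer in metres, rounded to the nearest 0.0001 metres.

Rounding to 7 decimal places leaves each coordinate within ±5e-08° of the true value.
North–south component: 5e-08° × 111000 = 0.00555 m.
East–west component at 75.62°: 5e-08° × 111000 × cos 75.62° ≈ 5e-08 × 27567 ≈ 0.00137835 m.
Worst case both components are at the extreme and orthogonal: √(0.00555² + 0.00137835²) ≈ 0.0057186 m.

0.0057 metres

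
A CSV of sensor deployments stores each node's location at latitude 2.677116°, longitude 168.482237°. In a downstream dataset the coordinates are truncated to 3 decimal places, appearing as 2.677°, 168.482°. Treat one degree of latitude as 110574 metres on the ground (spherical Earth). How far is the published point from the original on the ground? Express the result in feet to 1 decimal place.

Δlat = 2.677116 − 2.677 = +0.000116°; Δlon = 168.482237 − 168.482 = +0.000237°.
North–south shift: 0.000116 × 110574 = 12.8266 m.
E–W at 2.677°: 0.000237° × 110574 × cos 2.677° = 0.000237 × 110574 × 0.9989 ≈ 26.1774 m.
Hypotenuse of the two orthogonal shifts: √(12.8266² + 26.1774²) = 29.151 m.
In feet: 29.151 m ÷ 0.3048 ≈ 95.64 ft.

95.6 feet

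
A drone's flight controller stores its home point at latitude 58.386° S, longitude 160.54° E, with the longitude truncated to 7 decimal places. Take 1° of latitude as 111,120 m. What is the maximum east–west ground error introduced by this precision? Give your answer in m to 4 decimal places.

0.0058 m

Truncating at 7 decimal places can drop up to a full unit in the last place, so the longitude may be off by as much as 1e-07°.
At latitude 58.386° a degree of longitude spans 111120 m × cos 58.386° = 111120 × 0.5242 ≈ 58248.4 m.
So at most 1e-07° × 58248.4 ≈ 0.00582484 m east–west.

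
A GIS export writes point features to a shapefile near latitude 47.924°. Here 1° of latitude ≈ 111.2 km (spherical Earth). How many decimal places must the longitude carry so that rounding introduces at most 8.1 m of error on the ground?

At 47.924° one degree of longitude covers 111200 × cos 47.924° ≈ 111200 × 0.6701 ≈ 74516.9 m.
With N decimal places the half-ulp bound is 0.5·10⁻ᴺ°, or 0.5·10⁻ᴺ × 74516.9 m on the ground.
Setting 37258.4 × 10⁻ᴺ ≤ 8.1 gives 10ᴺ ≥ 4600, i.e. N ≥ 3.66.
N = 3 would give 37.3 m (too coarse); N = 4 gives 3.73 m ≤ 8.1 m.

4 decimal places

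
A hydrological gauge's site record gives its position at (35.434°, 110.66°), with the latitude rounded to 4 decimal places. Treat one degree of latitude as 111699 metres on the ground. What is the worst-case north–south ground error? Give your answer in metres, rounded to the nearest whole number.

Rounding to 4 decimal places leaves the latitude within ±5e-05° of the true value.
So the N–S error is at most 5e-05 × 111699 = 5.58495 m.

6 metres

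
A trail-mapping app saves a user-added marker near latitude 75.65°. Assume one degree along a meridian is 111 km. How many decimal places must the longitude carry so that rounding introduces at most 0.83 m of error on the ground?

5 decimal places

At 75.65° one degree of longitude covers 111000 × cos 75.65° ≈ 111000 × 0.2478 ≈ 27510.7 m.
With N decimal places the half-ulp bound is 0.5·10⁻ᴺ°, or 0.5·10⁻ᴺ × 27510.7 m on the ground.
Setting 13755.4 × 10⁻ᴺ ≤ 0.83 gives 10ᴺ ≥ 1.657e+04, i.e. N ≥ 4.22.
So 5 decimal places suffice (0.138 m); 4 would allow up to 1.38 m.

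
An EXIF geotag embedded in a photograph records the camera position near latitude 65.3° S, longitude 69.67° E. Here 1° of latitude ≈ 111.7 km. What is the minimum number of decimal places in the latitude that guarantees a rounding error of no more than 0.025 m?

One degree of latitude covers 111700 m.
With N decimal places the half-ulp bound is 0.5·10⁻ᴺ°, or 0.5·10⁻ᴺ × 111700 m on the ground.
Need 0.5 × 111700 × 10⁻ᴺ ≤ 0.025 → 10⁻ᴺ ≤ 4.476e-07, so N ≥ 6.35.
N = 6 would give 0.0558 m (too coarse); N = 7 gives 0.00558 m ≤ 0.025 m.

7 decimal places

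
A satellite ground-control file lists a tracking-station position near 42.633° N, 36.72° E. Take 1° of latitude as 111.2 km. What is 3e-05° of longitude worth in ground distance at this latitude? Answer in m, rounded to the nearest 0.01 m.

3e-05° of longitude at 42.633° is 3e-05 × 111200 × cos 42.633° ≈ 3e-05 × 81810.6 = 2.45432 m.

2.45 m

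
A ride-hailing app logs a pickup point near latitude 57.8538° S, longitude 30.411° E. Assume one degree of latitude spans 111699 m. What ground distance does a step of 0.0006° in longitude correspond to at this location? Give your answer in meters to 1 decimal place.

35.7 meters

At 57.8538° a degree of longitude is 111699 × cos 57.8538° ≈ 59433 m, so 0.0006° corresponds to 35.6598 m.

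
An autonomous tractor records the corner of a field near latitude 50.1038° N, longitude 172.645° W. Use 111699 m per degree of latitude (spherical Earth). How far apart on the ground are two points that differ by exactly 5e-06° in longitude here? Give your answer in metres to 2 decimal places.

0.36 metres

At 50.1038° a degree of longitude is 111699 × cos 50.1038° ≈ 71643.6 m, so 5e-06° corresponds to 0.358218 m.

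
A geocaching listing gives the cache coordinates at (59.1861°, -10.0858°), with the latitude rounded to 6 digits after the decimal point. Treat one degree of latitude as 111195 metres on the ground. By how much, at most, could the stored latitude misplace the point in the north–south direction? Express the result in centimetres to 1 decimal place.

5.6 centimetres

Rounding to 6 decimal places leaves the latitude within ±5e-07° of the true value.
Along the meridian that is 5e-07° × 111195 m/° = 0.0555975 m.
That is 0.0555975 m = 5.5597 cm.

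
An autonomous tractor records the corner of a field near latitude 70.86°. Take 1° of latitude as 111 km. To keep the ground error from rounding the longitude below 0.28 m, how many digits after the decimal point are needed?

5

At 70.86° one degree of longitude covers 111000 × cos 70.86° ≈ 111000 × 0.3279 ≈ 36394.4 m.
N decimal places → at most half a unit in the last place, 0.5 × 10⁻ᴺ° = 36394.4/2 × 10⁻ᴺ m.
Need 0.5 × 36394.4 × 10⁻ᴺ ≤ 0.28 → 10⁻ᴺ ≤ 1.539e-05, so N ≥ 4.81.
At 4 places the error can reach 1.82 m, but 5 places keeps it to 0.182 m.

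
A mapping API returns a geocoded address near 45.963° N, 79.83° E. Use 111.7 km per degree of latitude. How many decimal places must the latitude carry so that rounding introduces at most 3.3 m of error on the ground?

5 decimal places

One degree of latitude covers 111700 m.
Rounding to N decimal places gives at most 0.5 × 10⁻ᴺ degrees of error, i.e. 0.5 × 10⁻ᴺ × 111700 m.
Need 0.5 × 111700 × 10⁻ᴺ ≤ 3.3 → 10⁻ᴺ ≤ 5.909e-05, so N ≥ 4.23.
At 4 places the error can reach 5.58 m, but 5 places keeps it to 0.558 m.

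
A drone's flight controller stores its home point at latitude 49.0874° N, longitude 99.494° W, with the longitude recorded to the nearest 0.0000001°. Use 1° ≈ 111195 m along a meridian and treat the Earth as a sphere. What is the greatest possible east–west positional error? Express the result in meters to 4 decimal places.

Rounding to 7 decimal places leaves the longitude within ±5e-08° of the true value.
Parallels shrink by cos φ, so at 49.0874° a degree of longitude is 111195 × 0.6549 ≈ 72822.4 m.
East–west error: 5e-08° × 72822.4 m/° ≈ 0.00364112 m.

0.0036 meters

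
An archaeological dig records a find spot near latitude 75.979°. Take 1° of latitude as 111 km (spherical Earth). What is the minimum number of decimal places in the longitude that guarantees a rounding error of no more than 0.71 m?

5

At 75.979° one degree of longitude covers 111000 × cos 75.979° ≈ 111000 × 0.2423 ≈ 26892.8 m.
Rounding to N decimal places gives at most 0.5 × 10⁻ᴺ degrees of error, i.e. 0.5 × 10⁻ᴺ × 26892.8 m.
Setting 13446.4 × 10⁻ᴺ ≤ 0.71 gives 10ᴺ ≥ 1.894e+04, i.e. N ≥ 4.28.
So 5 decimal places suffice (0.134 m); 4 would allow up to 1.34 m.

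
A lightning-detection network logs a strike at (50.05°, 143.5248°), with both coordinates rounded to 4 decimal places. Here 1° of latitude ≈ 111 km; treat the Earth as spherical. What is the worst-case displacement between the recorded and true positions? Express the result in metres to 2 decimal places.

Rounding to 4 decimal places leaves each coordinate within ±5e-05° of the true value.
Latitude error → 5e-05 × 111000 = 5.55 m along the meridian.
Longitude error → 5e-05 × 111000 × cos 50.05° = 5e-05 × 111000 × 0.6421 ≈ 3.56376 m.
Worst case both components are at the extreme and orthogonal: √(5.55² + 3.56376²) ≈ 6.59567 m.

6.60 metres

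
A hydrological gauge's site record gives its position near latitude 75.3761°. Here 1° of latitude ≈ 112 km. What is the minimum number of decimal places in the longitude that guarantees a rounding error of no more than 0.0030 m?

7

At 75.3761° one degree of longitude covers 112000 × cos 75.3761° ≈ 112000 × 0.2525 ≈ 28277 m.
With N decimal places the half-ulp bound is 0.5·10⁻ᴺ°, or 0.5·10⁻ᴺ × 28277 m on the ground.
Need 0.5 × 28277 × 10⁻ᴺ ≤ 0.0030 → 10⁻ᴺ ≤ 2.122e-07, so N ≥ 6.67.
So 7 decimal places suffice (0.00141 m); 6 would allow up to 0.0141 m.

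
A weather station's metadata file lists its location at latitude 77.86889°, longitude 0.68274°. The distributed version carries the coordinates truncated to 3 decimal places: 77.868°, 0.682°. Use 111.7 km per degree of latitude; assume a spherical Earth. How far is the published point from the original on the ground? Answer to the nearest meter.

101 meters

The latitude changed by +0.00089° and the longitude by +0.00074°.
North–south shift: 0.00089 × 111700 = 99.413 m.
E–W at 77.868°: 0.00074° × 111700 × cos 77.868° = 0.00074 × 111700 × 0.2102 ≈ 17.3718 m.
Combined displacement = (99.413² + 17.3718²)^½ ≈ 100.919 m.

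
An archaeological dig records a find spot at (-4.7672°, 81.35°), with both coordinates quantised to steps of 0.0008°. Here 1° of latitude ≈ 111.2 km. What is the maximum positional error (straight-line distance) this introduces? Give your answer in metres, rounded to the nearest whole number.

With a 0.0008° grid the true value lies within half a step, ±0.0008°/2 = ±0.0004°, of the stored one.
N–S: 0.0004° × 111200 m/° = 44.48 m.
E–W at 4.7672°: 0.0004° × 111200 × cos 4.7672° = 0.0004 × 111200 × 0.9965 ≈ 44.3261 m.
Worst case both components are at the extreme and orthogonal: √(44.48² + 44.3261²) ≈ 62.7955 m.

63 metres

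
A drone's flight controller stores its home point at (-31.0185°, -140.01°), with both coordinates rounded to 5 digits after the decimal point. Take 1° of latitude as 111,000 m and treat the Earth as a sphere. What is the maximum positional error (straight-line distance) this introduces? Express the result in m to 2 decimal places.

0.73 m

Rounding to 5 decimal places leaves each coordinate within ±5e-06° of the true value.
North–south component: 5e-06° × 111000 = 0.555 m.
East–west component at 31.0185°: 5e-06° × 111000 × cos 31.0185° ≈ 5e-06 × 95127.1 ≈ 0.475636 m.
Combining orthogonally: (0.555² + 0.475636²)^½ ≈ 0.730927 m.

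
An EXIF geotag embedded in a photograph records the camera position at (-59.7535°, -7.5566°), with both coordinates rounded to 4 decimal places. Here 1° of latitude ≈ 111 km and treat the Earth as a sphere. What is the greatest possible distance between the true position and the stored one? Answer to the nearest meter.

6 meters

Rounding to 4 decimal places leaves each coordinate within ±5e-05° of the true value.
North–south component: 5e-05° × 111000 = 5.55 m.
East–west component at 59.7535°: 5e-05° × 111000 × cos 59.7535° ≈ 5e-05 × 55913.1 ≈ 2.79565 m.
The two errors are perpendicular, so the maximum displacement is √(5.55² + 2.79565²) ≈ 6.21435 m.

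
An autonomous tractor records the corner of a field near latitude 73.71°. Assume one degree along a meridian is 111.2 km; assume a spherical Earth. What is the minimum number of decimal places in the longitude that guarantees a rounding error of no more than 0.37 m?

5 decimal places

At 73.71° one degree of longitude covers 111200 × cos 73.71° ≈ 111200 × 0.2805 ≈ 31191.5 m.
With N decimal places the half-ulp bound is 0.5·10⁻ᴺ°, or 0.5·10⁻ᴺ × 31191.5 m on the ground.
Setting 15595.8 × 10⁻ᴺ ≤ 0.37 gives 10ᴺ ≥ 4.215e+04, i.e. N ≥ 4.62.
At 4 places the error can reach 1.56 m, but 5 places keeps it to 0.156 m.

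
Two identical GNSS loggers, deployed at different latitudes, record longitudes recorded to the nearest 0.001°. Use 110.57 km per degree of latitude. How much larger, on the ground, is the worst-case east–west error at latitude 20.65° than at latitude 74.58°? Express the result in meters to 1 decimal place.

37.0 meters

Rounding to 3 decimal places leaves the longitude within ±0.0005° of the true value.
At 20.65°: 0.0005° × 110570 × cos 20.65° = 0.0005 × 110570 × 0.9358 ≈ 51.733 m.
Error at 74.58° = 0.0005° × 110570 × cos 74.58° ≈ 55.285 × 0.2659 = 14.7 m.
So the lower-latitude error exceeds the higher by 51.733 − 14.7 = 37.033 m.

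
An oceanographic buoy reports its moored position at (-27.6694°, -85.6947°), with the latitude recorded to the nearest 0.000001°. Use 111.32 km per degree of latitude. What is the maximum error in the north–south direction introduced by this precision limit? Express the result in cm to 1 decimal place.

5.6 cm

Rounding to 6 decimal places leaves the latitude within ±5e-07° of the true value.
North–south distance: 5e-07° × 111320 m/° = 0.05566 m.
That is 0.05566 m = 5.566 cm.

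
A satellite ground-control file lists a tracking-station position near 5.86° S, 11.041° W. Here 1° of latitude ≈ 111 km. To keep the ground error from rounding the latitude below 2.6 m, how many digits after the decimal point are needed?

One degree of latitude covers 111000 m.
Rounding to N decimal places gives at most 0.5 × 10⁻ᴺ degrees of error, i.e. 0.5 × 10⁻ᴺ × 111000 m.
Need 0.5 × 111000 × 10⁻ᴺ ≤ 2.6 → 10⁻ᴺ ≤ 4.685e-05, so N ≥ 4.33.
N = 4 would give 5.55 m (too coarse); N = 5 gives 0.555 m ≤ 2.6 m.

5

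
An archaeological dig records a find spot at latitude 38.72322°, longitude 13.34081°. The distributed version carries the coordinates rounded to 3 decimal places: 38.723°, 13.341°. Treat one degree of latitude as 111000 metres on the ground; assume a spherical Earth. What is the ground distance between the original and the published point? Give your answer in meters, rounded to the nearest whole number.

Δlat = 38.72322 − 38.723 = +0.00022°; Δlon = 13.34081 − 13.341 = -0.00019°.
N–S: 0.00022° × 111000 m/° = 24.42 m.
East–west at this latitude: -0.00019° × 111000 × cos 38.723° ≈ -0.00019 × 86599.9 = -16.454 m.
Distance: √(24.42² + 16.454²) ≈ 29.4461 m.

29 meters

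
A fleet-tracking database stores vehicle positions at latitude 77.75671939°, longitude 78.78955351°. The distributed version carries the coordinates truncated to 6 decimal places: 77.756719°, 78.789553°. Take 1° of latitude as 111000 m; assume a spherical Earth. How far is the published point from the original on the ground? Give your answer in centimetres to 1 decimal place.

4.5 centimetres

Δlat = 77.75671939 − 77.756719 = +0.00000039°; Δlon = 78.78955351 − 78.789553 = +0.00000051°.
North–south shift: 0.00000039 × 111000 = 0.04329 m.
East–west at this latitude: 0.00000051° × 111000 × cos 77.7567° ≈ 0.00000051 × 23539 = 0.0120049 m.
Hypotenuse of the two orthogonal shifts: √(0.04329² + 0.0120049²) = 0.0449237 m.
That is 0.0449237 m = 4.4924 cm.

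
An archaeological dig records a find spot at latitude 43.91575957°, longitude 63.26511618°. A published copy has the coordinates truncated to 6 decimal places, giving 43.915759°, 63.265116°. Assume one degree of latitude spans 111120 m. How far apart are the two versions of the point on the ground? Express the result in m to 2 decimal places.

0.06 m

Δlat = 43.91575957 − 43.915759 = +0.00000057°; Δlon = 63.26511618 − 63.265116 = +0.00000018°.
N–S: 0.00000057° × 111120 m/° = 0.0633384 m.
East–west at this latitude: 0.00000018° × 111120 × cos 43.9158° ≈ 0.00000018 × 80046.4 = 0.0144084 m.
Combined displacement = (0.0633384² + 0.0144084²)^½ ≈ 0.0649566 m.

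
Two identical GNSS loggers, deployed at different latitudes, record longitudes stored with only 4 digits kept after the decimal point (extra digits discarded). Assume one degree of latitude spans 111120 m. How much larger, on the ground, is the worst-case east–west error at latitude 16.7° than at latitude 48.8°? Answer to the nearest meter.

3 meters

Truncating at 4 decimal places can drop up to a full unit in the last place, so the longitude may be off by as much as 0.0001°.
At 16.7°: 0.0001° × 111120 × cos 16.7° = 0.0001 × 111120 × 0.9578 ≈ 10.643 m.
At 48.8°: 0.0001° × 111120 × cos 48.8° = 0.0001 × 111120 × 0.6587 ≈ 7.3194 m.
Difference: 10.643 − 7.3194 = 3.324 m.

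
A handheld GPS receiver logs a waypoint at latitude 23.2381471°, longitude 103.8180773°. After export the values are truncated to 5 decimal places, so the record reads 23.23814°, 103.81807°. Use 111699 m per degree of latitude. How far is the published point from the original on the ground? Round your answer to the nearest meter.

Δlat = 23.2381471 − 23.23814 = +0.0000071°; Δlon = 103.8180773 − 103.81807 = +0.0000073°.
North–south shift: 0.0000071 × 111699 = 0.793063 m.
E–W at 23.2381°: 0.0000073° × 111699 × cos 23.2381° = 0.0000073 × 111699 × 0.9189 ≈ 0.749251 m.
Hypotenuse of the two orthogonal shifts: √(0.793063² + 0.749251²) = 1.09102 m.

1 meters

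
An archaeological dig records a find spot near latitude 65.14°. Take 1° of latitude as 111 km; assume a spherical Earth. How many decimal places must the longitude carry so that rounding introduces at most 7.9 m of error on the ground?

4 decimal places

At 65.14° one degree of longitude covers 111000 × cos 65.14° ≈ 111000 × 0.4204 ≈ 46664.7 m.
N decimal places → at most half a unit in the last place, 0.5 × 10⁻ᴺ° = 46664.7/2 × 10⁻ᴺ m.
Setting 23332.3 × 10⁻ᴺ ≤ 7.9 gives 10ᴺ ≥ 2953, i.e. N ≥ 3.47.
N = 3 would give 23.3 m (too coarse); N = 4 gives 2.33 m ≤ 7.9 m.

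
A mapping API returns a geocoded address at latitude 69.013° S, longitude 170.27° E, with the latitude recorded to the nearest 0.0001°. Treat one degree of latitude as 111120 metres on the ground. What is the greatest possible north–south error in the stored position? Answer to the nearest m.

Rounding to 4 decimal places leaves the latitude within ±5e-05° of the true value.
North–south distance: 5e-05° × 111120 m/° = 5.556 m.

6 m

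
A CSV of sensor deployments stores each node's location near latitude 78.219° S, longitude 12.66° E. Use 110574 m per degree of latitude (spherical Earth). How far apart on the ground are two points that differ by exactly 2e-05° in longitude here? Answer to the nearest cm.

45 cm

2e-05° of longitude at 78.219° is 2e-05 × 110574 × cos 78.219° ≈ 2e-05 × 22576.1 = 0.451521 m.
That is 0.451521 m = 45.152 cm.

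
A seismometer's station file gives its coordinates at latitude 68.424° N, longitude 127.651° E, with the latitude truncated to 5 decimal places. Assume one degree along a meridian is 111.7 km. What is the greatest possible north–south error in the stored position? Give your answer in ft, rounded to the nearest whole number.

Truncating at 5 decimal places can drop up to a full unit in the last place, so the latitude may be off by as much as 1e-05°.
So the N–S error is at most 1e-05 × 111700 = 1.117 m.
In feet: 1.117 m ÷ 0.3048 ≈ 3.6647 ft.

4 ft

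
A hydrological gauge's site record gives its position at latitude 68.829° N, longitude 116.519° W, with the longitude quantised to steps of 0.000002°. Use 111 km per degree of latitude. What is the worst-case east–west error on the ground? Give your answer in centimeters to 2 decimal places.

4.01 centimeters

With a 0.000002° grid the true value lies within half a step, ±0.000002°/2 = ±1e-06°, of the stored one.
Parallels shrink by cos φ, so at 68.829° a degree of longitude is 111000 × 0.3612 ≈ 40087.9 m.
East–west error: 1e-06° × 40087.9 m/° ≈ 0.0400879 m.
That is 0.0400879 m = 4.0088 cm.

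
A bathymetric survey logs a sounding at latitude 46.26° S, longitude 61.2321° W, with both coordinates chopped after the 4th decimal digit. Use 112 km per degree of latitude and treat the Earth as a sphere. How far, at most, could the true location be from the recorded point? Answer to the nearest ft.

Truncating at 4 decimal places can drop up to a full unit in the last place, so each coordinate may be off by as much as 0.0001°.
N–S: 0.0001° × 112000 m/° = 11.2 m.
East–west component at 46.26°: 0.0001° × 112000 × cos 46.26° ≈ 0.0001 × 77435.3 ≈ 7.74353 m.
The two errors are perpendicular, so the maximum displacement is √(11.2² + 7.74353²) ≈ 13.6163 m.
Converting: 13.6163 m × 3.2808 ft/m ≈ 44.673 ft.

45 ft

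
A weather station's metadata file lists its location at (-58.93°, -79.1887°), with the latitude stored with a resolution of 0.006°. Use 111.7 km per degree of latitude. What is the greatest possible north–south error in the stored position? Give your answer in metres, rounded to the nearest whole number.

335 metres

With a 0.006° grid the true value lies within half a step, ±0.006°/2 = ±0.003°, of the stored one.
So the N–S error is at most 0.003 × 111700 = 335.1 m.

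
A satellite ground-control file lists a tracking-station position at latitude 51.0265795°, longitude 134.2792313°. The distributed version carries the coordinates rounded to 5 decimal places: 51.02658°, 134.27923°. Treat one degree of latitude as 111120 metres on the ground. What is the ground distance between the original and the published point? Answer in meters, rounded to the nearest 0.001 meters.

The latitude changed by -0.0000005° and the longitude by +0.0000013°.
N–S: -0.0000005° × 111120 m/° = -0.05556 m.
E–W at 51.0266°: 0.0000013° × 111120 × cos 51.0266° = 0.0000013 × 111120 × 0.6290 ≈ 0.090857 m.
Hypotenuse of the two orthogonal shifts: √(0.05556² + 0.090857²) = 0.106498 m.

0.106 meters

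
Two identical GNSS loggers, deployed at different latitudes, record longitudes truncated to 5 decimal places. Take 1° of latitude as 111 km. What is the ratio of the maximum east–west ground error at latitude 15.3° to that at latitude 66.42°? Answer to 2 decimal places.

2.41

Truncating at 5 decimal places can drop up to a full unit in the last place, so the longitude may be off by as much as 1e-05°.
At 15.3°: 1e-05° × 111000 × cos 15.3° = 1e-05 × 111000 × 0.9646 ≈ 1.0707 m.
At 66.42°: 1e-05° × 111000 × cos 66.42° = 1e-05 × 111000 × 0.4000 ≈ 0.44403 m.
Ratio: 1.0707 / 0.44403 = cos 15.3° / cos 66.42° ≈ 2.4112.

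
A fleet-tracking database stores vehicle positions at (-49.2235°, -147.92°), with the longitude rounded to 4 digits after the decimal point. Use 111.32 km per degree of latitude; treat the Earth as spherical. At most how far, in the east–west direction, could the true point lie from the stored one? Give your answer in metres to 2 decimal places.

3.64 metres

Rounding to 4 decimal places leaves the longitude within ±5e-05° of the true value.
Parallels shrink by cos φ, so at 49.2235° a degree of longitude is 111320 × 0.6531 ≈ 72704.2 m.
East–west error: 5e-05° × 72704.2 m/° ≈ 3.63521 m.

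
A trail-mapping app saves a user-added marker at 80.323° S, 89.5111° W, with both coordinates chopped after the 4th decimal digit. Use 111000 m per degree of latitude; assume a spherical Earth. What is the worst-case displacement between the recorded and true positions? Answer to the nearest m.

11 m

Truncating at 4 decimal places can drop up to a full unit in the last place, so each coordinate may be off by as much as 0.0001°.
Latitude error → 0.0001 × 111000 = 11.1 m along the meridian.
Longitude error → 0.0001 × 111000 × cos 80.323° = 0.0001 × 111000 × 0.1681 ≈ 1.86584 m.
Worst case both components are at the extreme and orthogonal: √(11.1² + 1.86584²) ≈ 11.2557 m.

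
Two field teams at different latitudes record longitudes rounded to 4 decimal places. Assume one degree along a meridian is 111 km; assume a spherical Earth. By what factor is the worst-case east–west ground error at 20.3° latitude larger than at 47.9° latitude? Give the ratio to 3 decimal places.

1.399

Rounding to 4 decimal places leaves the longitude within ±5e-05° of the true value.
At 20.3°: 5e-05° × 111000 × cos 20.3° = 5e-05 × 111000 × 0.9379 ≈ 5.2053 m.
At 47.9°: 5e-05° × 111000 × cos 47.9° = 5e-05 × 111000 × 0.6704 ≈ 3.7209 m.
Ratio: 5.2053 / 3.7209 = cos 20.3° / cos 47.9° ≈ 1.3989.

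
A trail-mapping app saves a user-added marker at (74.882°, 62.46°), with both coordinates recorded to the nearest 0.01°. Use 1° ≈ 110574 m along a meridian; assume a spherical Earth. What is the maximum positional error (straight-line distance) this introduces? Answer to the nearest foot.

1875 feet

Rounding to 2 decimal places leaves each coordinate within ±0.005° of the true value.
North–south component: 0.005° × 110574 = 552.87 m.
Longitude error → 0.005 × 110574 × cos 74.882° = 0.005 × 110574 × 0.2608 ≈ 144.193 m.
Worst case both components are at the extreme and orthogonal: √(552.87² + 144.193²) ≈ 571.364 m.
In feet: 571.364 m ÷ 0.3048 ≈ 1874.6 ft.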